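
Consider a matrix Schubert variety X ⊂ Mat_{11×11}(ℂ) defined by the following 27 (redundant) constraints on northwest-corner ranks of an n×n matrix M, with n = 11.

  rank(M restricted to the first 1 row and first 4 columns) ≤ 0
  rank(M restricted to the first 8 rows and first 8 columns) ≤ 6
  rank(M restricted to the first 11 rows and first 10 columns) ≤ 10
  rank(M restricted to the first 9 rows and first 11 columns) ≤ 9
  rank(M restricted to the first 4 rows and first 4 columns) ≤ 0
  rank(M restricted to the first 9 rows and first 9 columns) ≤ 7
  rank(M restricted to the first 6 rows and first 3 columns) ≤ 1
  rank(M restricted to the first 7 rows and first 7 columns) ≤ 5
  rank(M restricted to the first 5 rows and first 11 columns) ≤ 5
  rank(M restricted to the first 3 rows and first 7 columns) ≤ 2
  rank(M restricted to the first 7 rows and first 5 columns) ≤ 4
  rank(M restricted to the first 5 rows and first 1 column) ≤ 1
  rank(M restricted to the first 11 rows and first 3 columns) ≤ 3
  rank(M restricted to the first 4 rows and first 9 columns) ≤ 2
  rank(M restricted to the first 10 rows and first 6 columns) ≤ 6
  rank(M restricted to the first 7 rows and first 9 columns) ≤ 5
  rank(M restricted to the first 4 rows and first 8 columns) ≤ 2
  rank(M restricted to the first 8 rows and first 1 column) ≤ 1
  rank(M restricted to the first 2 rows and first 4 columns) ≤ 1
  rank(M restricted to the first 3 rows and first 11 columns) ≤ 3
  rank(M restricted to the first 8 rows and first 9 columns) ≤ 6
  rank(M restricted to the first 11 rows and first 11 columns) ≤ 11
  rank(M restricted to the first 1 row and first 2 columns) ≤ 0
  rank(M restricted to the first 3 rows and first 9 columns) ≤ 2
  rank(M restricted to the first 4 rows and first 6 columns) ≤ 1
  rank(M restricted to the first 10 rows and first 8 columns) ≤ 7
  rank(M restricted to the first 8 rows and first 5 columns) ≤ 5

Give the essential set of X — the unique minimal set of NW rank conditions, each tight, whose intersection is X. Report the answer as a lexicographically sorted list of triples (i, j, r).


Computing R[i][j] = min implied NW-rank bound (n=11, 27 conditions):

  i=1: 0 0 0 0 1 1 1 1 1 1 1
  i=2: 0 0 0 0 1 1 2 2 2 2 2
  i=3: 0 0 0 0 1 1 2 2 2 3 3
  i=4: 0 0 0 0 1 1 2 2 2 3 4
  i=5: 1 1 1 1 2 2 3 3 3 4 5
  i=6: 1 1 1 2 3 3 4 4 4 5 6
  i=7: 1 2 2 3 4 4 5 5 5 6 7
  i=8: 1 2 3 4 5 5 6 6 6 7 8
  i=9: 1 2 3 4 5 6 7 7 7 8 9
  i=10: 1 2 3 4 5 6 7 7 8 9 10
  i=11: 1 2 3 4 5 6 7 8 9 10 11

reading off 1-entries of Δ²R: w = (5, 7, 10, 11, 1, 4, 2, 3, 6, 9, 8).

D(w) has 26 cells with 5 SE-corners; essential set:

[(4, 4, 0), (4, 6, 1), (4, 9, 2), (6, 3, 1), (10, 8, 7)]


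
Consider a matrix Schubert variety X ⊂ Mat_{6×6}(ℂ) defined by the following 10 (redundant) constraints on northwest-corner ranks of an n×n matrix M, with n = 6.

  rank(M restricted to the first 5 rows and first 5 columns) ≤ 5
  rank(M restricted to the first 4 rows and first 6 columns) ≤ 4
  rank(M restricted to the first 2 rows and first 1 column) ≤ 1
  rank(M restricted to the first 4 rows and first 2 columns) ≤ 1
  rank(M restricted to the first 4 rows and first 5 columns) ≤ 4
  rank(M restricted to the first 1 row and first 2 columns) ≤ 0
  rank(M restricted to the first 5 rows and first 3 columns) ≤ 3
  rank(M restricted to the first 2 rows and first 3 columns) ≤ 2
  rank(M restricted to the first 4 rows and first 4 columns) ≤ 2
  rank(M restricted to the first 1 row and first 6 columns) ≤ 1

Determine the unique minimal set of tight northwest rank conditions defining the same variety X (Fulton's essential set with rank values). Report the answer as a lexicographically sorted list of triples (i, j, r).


Propagating the 10 rank bounds to every northwest block:

  i=1: 0  0  1  1  1  1
  i=2: 1  1  2  2  2  2
  i=3: 1  1  2  2  3  3
  i=4: 1  1  2  2  3  4
  i=5: 1  2  3  3  4  5
  i=6: 1  2  3  4  5  6

hence w(1..6) = (3, 1, 5, 6, 2, 4).

Rothe diagram D(w) (6 cells), 3 SE-corners (essential conditions):

[(1, 2, 0), (4, 2, 1), (4, 4, 2)]


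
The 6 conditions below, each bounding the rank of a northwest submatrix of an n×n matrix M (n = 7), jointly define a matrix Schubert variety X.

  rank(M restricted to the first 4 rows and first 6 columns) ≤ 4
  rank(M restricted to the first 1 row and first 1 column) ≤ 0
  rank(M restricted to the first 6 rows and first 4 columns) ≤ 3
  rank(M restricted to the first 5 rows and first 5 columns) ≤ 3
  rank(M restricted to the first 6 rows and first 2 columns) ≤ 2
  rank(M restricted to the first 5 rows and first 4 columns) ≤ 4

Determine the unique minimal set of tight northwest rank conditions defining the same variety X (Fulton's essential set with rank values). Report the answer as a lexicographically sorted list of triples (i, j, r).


Propagating the 6 rank bounds to every northwest block:

  R[1]: 0 | 1 | 1 | 1 | 1 | 1 | 1
  R[2]: 1 | 2 | 2 | 2 | 2 | 2 | 2
  R[3]: 1 | 2 | 3 | 3 | 3 | 3 | 3
  R[4]: 1 | 2 | 3 | 3 | 3 | 4 | 4
  R[5]: 1 | 2 | 3 | 3 | 3 | 4 | 5
  R[6]: 1 | 2 | 3 | 3 | 4 | 5 | 6
  R[7]: 1 | 2 | 3 | 4 | 5 | 6 | 7

second differences of R give the permutation w = (2, 1, 3, 6, 7, 5, 4).

D(w) has 6 cells with 3 SE-corners; essential set:

[(1, 1, 0), (5, 5, 3), (6, 4, 3)]


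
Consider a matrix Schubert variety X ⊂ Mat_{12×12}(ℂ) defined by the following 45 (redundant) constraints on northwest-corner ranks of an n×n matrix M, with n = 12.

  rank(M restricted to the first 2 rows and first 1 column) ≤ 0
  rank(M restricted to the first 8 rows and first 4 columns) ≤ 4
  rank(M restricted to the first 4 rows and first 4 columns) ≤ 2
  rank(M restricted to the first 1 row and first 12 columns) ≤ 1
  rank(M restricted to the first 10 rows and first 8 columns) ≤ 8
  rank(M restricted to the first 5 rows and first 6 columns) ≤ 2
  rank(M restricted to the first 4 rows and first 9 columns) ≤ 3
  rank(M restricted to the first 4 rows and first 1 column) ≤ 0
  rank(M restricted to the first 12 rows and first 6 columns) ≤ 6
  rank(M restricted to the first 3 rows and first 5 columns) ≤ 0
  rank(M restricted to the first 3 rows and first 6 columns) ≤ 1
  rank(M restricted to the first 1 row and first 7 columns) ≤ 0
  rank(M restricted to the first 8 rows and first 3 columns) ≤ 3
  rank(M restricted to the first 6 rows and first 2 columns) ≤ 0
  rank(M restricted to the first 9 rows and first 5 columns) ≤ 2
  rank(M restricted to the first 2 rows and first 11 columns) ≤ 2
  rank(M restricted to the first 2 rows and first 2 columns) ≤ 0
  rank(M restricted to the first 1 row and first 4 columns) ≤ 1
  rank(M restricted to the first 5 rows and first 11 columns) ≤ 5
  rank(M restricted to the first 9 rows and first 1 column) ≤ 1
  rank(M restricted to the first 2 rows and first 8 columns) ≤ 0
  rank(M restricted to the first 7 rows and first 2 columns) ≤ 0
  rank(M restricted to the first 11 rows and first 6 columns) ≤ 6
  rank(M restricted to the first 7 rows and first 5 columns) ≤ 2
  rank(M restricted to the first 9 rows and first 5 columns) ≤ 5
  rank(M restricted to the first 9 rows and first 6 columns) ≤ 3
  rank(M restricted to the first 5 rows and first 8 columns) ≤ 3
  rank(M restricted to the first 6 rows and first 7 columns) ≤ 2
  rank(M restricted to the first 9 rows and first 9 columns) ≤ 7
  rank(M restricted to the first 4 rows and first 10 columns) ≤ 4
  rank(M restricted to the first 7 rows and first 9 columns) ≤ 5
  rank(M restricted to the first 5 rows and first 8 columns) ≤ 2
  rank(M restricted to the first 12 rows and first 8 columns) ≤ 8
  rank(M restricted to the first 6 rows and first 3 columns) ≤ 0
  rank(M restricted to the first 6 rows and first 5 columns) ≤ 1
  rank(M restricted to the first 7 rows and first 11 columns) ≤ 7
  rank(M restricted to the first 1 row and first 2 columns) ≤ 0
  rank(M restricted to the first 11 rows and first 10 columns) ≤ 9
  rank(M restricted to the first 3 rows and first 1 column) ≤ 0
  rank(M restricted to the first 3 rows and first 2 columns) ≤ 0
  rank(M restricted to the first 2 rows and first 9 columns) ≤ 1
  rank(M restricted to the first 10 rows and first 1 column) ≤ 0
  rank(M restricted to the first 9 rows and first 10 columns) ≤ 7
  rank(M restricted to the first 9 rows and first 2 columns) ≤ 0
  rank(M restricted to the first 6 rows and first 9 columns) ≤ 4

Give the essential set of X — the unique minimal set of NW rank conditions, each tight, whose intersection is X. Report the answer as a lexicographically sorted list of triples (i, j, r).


Propagating the 45 rank bounds to every northwest block:

  R[1]: 0 | 0 | 0 | 0 | 0 | 0 | 0 | 0 | 1 | 1 | 1 | 1
  R[2]: 0 | 0 | 0 | 0 | 0 | 0 | 0 | 0 | 1 | 2 | 2 | 2
  R[3]: 0 | 0 | 0 | 0 | 0 | 1 | 1 | 1 | 2 | 3 | 3 | 3
  R[4]: 0 | 0 | 0 | 1 | 1 | 2 | 2 | 2 | 3 | 4 | 4 | 4
  R[5]: 0 | 0 | 0 | 1 | 1 | 2 | 2 | 2 | 3 | 4 | 5 | 5
  R[6]: 0 | 0 | 0 | 1 | 1 | 2 | 2 | 3 | 4 | 5 | 6 | 6
  R[7]: 0 | 0 | 1 | 2 | 2 | 3 | 3 | 4 | 5 | 6 | 7 | 7
  R[8]: 0 | 0 | 1 | 2 | 2 | 3 | 4 | 5 | 6 | 7 | 8 | 8
  R[9]: 0 | 0 | 1 | 2 | 2 | 3 | 4 | 5 | 6 | 7 | 8 | 9
  R[10]: 0 | 1 | 2 | 3 | 3 | 4 | 5 | 6 | 7 | 8 | 9 | 10
  R[11]: 1 | 2 | 3 | 4 | 4 | 5 | 6 | 7 | 8 | 9 | 10 | 11
  R[12]: 1 | 2 | 3 | 4 | 5 | 6 | 7 | 8 | 9 | 10 | 11 | 12

so w = (9, 10, 6, 4, 11, 8, 3, 7, 12, 2, 1, 5).

Rothe diagram D(w) (44 cells), 9 SE-corners (essential conditions):

[(2, 8, 0), (3, 5, 0), (5, 8, 2), (6, 3, 0), (6, 5, 1), (6, 7, 2), (9, 2, 0), (9, 5, 2), (10, 1, 0)]


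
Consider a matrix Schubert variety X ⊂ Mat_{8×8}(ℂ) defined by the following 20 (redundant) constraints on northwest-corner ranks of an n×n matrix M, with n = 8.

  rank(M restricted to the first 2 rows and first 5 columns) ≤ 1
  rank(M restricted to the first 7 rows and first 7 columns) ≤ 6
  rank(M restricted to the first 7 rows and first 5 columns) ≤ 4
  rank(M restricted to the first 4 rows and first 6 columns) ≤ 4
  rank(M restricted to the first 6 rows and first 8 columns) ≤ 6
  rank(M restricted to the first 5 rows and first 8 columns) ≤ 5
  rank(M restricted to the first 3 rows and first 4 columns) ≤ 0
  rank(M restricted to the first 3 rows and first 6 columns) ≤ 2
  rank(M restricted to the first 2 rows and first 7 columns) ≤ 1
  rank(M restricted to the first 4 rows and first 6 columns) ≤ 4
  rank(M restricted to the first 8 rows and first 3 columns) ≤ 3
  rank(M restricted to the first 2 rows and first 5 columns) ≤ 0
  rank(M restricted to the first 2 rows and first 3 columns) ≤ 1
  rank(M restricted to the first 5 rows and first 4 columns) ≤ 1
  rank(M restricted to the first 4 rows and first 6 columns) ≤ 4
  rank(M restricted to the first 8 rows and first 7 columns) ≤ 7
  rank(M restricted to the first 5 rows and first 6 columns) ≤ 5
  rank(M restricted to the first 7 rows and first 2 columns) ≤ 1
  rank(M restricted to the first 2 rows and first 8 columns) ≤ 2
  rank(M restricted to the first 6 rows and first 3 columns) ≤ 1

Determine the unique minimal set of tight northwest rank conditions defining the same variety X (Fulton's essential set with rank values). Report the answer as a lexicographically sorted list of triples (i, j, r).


Reconstructing r_w from the 20 given conditions:

  0 0 0 0 0 1 1 1
  0 0 0 0 0 1 1 2
  0 0 0 0 1 2 2 3
  1 1 1 1 2 3 3 4
  1 1 1 1 2 3 4 5
  1 1 1 2 3 4 5 6
  1 1 2 3 4 5 6 7
  1 2 3 4 5 6 7 8

so w = (6, 8, 5, 1, 7, 4, 3, 2).

D(w) has 21 cells with 6 SE-corners; essential set:

[(2, 5, 0), (2, 7, 1), (3, 4, 0), (5, 4, 1), (6, 3, 1), (7, 2, 1)]


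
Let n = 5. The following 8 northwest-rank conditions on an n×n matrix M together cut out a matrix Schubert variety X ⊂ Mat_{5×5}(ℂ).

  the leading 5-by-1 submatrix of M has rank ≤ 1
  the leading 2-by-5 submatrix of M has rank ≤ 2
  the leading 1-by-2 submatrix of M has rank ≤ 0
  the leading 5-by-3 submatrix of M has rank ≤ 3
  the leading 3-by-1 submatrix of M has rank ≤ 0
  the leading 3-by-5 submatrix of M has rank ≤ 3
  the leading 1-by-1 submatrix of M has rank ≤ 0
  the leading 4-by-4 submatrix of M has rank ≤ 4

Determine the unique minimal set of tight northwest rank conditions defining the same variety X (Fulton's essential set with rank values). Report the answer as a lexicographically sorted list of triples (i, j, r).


Propagating the 8 rank bounds to every northwest block:

  R[1]: 0 | 0 | 1 | 1 | 1
  R[2]: 0 | 1 | 2 | 2 | 2
  R[3]: 0 | 1 | 2 | 3 | 3
  R[4]: 1 | 2 | 3 | 4 | 4
  R[5]: 1 | 2 | 3 | 4 | 5

so w = (3, 2, 4, 1, 5).

2 SE-corners of the 4-cell Rothe diagram give Ess(w):

[(1, 2, 0), (3, 1, 0)]


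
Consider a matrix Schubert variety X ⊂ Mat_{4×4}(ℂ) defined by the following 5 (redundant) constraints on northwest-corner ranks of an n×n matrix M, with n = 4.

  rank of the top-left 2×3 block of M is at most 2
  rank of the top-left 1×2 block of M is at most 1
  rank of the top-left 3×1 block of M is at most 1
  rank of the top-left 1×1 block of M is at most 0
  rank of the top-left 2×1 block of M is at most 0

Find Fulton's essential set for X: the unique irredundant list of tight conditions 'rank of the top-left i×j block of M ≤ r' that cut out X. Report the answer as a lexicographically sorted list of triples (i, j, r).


Propagating the 5 rank bounds to every northwest block:

  row 1: 0  1  1  1
  row 2: 0  1  2  2
  row 3: 1  2  3  3
  row 4: 1  2  3  4

so w = (2, 3, 1, 4).

ℓ(w)=2; the 1 essential cell (i,j,r):

[(2, 1, 0)]


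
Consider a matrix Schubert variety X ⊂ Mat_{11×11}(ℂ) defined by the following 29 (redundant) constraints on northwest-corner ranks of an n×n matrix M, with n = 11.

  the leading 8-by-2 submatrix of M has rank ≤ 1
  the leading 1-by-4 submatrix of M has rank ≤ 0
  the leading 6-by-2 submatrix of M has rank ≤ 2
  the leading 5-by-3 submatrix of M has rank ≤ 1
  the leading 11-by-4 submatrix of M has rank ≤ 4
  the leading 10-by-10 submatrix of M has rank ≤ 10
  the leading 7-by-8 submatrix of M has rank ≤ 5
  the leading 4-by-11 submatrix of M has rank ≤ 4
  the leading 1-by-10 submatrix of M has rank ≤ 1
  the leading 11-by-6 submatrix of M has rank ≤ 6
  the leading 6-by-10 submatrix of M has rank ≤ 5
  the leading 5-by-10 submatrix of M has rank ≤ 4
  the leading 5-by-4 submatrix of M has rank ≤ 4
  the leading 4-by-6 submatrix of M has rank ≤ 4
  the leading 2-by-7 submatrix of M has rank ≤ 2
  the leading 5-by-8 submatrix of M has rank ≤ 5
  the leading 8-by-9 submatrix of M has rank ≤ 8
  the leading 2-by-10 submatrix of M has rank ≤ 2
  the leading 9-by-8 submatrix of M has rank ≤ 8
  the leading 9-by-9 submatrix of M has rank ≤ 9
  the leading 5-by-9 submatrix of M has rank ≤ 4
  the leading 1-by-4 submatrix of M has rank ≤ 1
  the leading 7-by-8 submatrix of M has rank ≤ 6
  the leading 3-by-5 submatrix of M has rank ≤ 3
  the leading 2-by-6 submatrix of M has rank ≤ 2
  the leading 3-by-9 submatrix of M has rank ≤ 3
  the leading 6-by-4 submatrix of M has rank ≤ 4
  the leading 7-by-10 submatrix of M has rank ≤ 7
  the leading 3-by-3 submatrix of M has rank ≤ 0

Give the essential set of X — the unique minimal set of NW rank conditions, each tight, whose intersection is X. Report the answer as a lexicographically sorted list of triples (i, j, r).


The tightest implied rank at each (i,j), from the 29 conditions:

  0, 0, 0, 0, 1, 1, 1, 1, 1, 1, 1
  0, 0, 0, 1, 2, 2, 2, 2, 2, 2, 2
  0, 0, 0, 1, 2, 3, 3, 3, 3, 3, 3
  1, 1, 1, 2, 3, 4, 4, 4, 4, 4, 4
  1, 1, 1, 2, 3, 4, 4, 4, 4, 4, 5
  1, 1, 2, 3, 4, 5, 5, 5, 5, 5, 6
  1, 1, 2, 3, 4, 5, 5, 5, 6, 6, 7
  1, 1, 2, 3, 4, 5, 6, 6, 7, 7, 8
  1, 2, 3, 4, 5, 6, 7, 7, 8, 8, 9
  1, 2, 3, 4, 5, 6, 7, 8, 9, 9, 10
  1, 2, 3, 4, 5, 6, 7, 8, 9, 10, 11

second differences of R give the permutation w = (5, 4, 6, 1, 11, 3, 9, 7, 2, 8, 10).

Fulton essential set (6 of the 21 Rothe cells):

[(1, 4, 0), (3, 3, 0), (5, 3, 1), (5, 10, 4), (7, 8, 5), (8, 2, 1)]


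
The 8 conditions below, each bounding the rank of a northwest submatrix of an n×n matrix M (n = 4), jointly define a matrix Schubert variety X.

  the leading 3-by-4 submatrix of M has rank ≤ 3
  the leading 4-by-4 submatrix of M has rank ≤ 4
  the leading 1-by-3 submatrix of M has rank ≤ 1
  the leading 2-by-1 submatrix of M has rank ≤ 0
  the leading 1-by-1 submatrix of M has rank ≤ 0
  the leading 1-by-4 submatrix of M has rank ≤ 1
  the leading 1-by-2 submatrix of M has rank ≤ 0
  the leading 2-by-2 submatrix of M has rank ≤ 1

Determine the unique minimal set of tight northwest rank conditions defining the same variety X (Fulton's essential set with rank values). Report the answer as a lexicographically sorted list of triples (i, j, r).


Recovering R(i,j) via the rank-extension bound from the 8 conditions:

  i=1: 0 0 1 1
  i=2: 0 1 2 2
  i=3: 1 2 3 3
  i=4: 1 2 3 4

the unique w with this rank table is (3, 2, 1, 4).

|D(w)|=3, |Ess(w)|=2:

[(1, 2, 0), (2, 1, 0)]


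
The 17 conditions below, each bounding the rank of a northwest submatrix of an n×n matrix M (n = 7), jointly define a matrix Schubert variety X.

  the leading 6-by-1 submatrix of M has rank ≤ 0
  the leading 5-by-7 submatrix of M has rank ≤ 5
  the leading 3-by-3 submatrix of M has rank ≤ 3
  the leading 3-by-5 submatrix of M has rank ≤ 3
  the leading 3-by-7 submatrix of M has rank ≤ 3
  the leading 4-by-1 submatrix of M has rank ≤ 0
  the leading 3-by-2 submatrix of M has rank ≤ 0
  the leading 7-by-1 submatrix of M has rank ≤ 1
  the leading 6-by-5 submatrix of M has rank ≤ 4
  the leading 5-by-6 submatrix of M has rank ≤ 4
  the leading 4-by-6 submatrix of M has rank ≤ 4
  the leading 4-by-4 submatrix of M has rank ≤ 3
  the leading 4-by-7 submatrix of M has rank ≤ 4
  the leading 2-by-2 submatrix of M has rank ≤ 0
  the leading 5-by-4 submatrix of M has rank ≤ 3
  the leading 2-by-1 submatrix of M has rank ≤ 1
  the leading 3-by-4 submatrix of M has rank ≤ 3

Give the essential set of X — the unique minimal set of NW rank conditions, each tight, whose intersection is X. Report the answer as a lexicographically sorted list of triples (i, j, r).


Propagating the 17 rank bounds to every northwest block:

  row 1: 0 | 0 | 1 | 1 | 1 | 1 | 1
  row 2: 0 | 0 | 1 | 2 | 2 | 2 | 2
  row 3: 0 | 0 | 1 | 2 | 3 | 3 | 3
  row 4: 0 | 1 | 2 | 3 | 4 | 4 | 4
  row 5: 0 | 1 | 2 | 3 | 4 | 4 | 5
  row 6: 0 | 1 | 2 | 3 | 4 | 5 | 6
  row 7: 1 | 2 | 3 | 4 | 5 | 6 | 7

hence w(1..7) = (3, 4, 5, 2, 7, 6, 1).

Fulton essential set (3 of the 10 Rothe cells):

[(3, 2, 0), (5, 6, 4), (6, 1, 0)]


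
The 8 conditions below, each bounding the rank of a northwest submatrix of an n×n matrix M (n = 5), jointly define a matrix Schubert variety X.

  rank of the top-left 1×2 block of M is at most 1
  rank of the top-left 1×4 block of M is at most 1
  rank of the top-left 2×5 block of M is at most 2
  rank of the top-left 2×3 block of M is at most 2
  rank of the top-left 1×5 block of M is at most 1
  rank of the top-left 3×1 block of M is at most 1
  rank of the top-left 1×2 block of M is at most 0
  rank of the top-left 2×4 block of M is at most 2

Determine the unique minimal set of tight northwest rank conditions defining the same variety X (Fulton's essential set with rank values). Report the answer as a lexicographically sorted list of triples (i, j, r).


The tightest implied rank at each (i,j), from the 8 conditions:

  row 1: 0, 0, 1, 1, 1
  row 2: 1, 1, 2, 2, 2
  row 3: 1, 2, 3, 3, 3
  row 4: 1, 2, 3, 4, 4
  row 5: 1, 2, 3, 4, 5

reading off 1-entries of Δ²R: w = (3, 1, 2, 4, 5).

D(w) has 2 cells with 1 SE-corner; essential set:

[(1, 2, 0)]


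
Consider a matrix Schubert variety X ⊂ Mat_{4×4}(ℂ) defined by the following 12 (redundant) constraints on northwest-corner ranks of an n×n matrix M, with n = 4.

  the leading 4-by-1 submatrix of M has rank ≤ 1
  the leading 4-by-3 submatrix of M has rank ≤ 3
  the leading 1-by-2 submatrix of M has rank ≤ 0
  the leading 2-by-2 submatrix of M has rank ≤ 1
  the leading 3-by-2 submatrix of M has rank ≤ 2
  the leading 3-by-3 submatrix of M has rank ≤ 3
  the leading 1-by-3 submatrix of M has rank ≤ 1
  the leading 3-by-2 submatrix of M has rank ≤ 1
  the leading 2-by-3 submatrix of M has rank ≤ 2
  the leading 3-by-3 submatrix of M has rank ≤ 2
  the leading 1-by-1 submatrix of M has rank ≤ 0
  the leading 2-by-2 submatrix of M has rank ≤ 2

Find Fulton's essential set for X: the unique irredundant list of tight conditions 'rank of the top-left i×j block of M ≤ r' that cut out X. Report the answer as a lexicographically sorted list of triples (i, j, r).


Computing R[i][j] = min implied NW-rank bound (n=4, 12 conditions):

  row 1: 0  0  1  1
  row 2: 1  1  2  2
  row 3: 1  1  2  3
  row 4: 1  2  3  4

so w = (3, 1, 4, 2).

Fulton essential set (2 of the 3 Rothe cells):

[(1, 2, 0), (3, 2, 1)]


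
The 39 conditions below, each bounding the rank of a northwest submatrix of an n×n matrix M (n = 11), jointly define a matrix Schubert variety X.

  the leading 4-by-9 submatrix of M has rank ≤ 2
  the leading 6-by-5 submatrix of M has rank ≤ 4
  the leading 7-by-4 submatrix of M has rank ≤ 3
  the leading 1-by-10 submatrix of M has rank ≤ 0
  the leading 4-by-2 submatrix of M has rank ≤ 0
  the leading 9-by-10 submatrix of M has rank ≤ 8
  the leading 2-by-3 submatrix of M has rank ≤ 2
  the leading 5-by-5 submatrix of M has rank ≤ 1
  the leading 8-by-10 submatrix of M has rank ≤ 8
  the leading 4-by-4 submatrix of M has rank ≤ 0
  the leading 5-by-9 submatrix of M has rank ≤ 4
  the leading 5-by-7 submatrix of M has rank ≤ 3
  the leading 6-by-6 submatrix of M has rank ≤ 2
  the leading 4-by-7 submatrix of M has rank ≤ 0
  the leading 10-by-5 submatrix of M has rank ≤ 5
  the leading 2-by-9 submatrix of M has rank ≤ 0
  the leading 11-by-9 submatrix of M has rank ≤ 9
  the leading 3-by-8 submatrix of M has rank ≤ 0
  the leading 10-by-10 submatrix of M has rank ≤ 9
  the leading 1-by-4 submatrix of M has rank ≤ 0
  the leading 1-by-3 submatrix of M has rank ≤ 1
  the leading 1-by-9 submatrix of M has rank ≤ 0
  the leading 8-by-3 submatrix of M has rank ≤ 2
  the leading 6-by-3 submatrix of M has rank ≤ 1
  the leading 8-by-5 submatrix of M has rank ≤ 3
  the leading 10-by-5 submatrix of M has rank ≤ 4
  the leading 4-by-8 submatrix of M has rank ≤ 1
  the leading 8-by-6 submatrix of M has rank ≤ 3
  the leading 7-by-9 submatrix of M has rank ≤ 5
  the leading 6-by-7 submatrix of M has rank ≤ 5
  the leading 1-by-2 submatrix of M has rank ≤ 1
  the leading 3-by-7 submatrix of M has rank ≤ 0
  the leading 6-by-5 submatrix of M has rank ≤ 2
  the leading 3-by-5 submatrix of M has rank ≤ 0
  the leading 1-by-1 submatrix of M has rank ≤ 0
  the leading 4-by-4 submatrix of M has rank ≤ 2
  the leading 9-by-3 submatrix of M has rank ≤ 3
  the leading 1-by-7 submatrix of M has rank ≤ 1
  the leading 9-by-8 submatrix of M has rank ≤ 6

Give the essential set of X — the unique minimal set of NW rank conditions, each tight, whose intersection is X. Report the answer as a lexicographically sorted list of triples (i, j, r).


Computing R[i][j] = min implied NW-rank bound (n=11, 39 conditions):

  R[1]: 0, 0, 0, 0, 0, 0, 0, 0, 0, 0, 1
  R[2]: 0, 0, 0, 0, 0, 0, 0, 0, 0, 1, 2
  R[3]: 0, 0, 0, 0, 0, 0, 0, 0, 1, 2, 3
  R[4]: 0, 0, 0, 0, 0, 0, 0, 1, 2, 3, 4
  R[5]: 1, 1, 1, 1, 1, 1, 1, 2, 3, 4, 5
  R[6]: 1, 1, 1, 2, 2, 2, 2, 3, 4, 5, 6
  R[7]: 1, 2, 2, 3, 3, 3, 3, 4, 5, 6, 7
  R[8]: 1, 2, 2, 3, 3, 3, 4, 5, 6, 7, 8
  R[9]: 1, 2, 3, 4, 4, 4, 5, 6, 7, 8, 9
  R[10]: 1, 2, 3, 4, 4, 5, 6, 7, 8, 9, 10
  R[11]: 1, 2, 3, 4, 5, 6, 7, 8, 9, 10, 11

so w = (11, 10, 9, 8, 1, 4, 2, 7, 3, 6, 5).

D(w) has 40 cells with 8 SE-corners; essential set:

[(1, 10, 0), (2, 9, 0), (3, 8, 0), (4, 7, 0), (6, 3, 1), (8, 3, 2), (8, 6, 3), (10, 5, 4)]


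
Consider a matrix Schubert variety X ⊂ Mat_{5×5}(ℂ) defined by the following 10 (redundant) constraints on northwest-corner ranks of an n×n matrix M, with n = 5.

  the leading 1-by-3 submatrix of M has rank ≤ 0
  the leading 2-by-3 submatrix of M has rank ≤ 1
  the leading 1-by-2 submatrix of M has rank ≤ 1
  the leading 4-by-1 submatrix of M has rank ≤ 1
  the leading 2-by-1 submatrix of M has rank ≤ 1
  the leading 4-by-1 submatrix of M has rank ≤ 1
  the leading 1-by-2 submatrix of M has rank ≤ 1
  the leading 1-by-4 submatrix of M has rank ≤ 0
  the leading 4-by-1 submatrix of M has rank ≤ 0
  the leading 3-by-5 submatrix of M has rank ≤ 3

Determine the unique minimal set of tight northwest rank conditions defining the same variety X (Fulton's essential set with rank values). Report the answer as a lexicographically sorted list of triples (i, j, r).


Rank table r_w(5×5) implied by the 10 constraints:

  0 | 0 | 0 | 0 | 1
  0 | 1 | 1 | 1 | 2
  0 | 1 | 2 | 2 | 3
  0 | 1 | 2 | 3 | 4
  1 | 2 | 3 | 4 | 5

the unique w with this rank table is (5, 2, 3, 4, 1).

|D(w)|=7, |Ess(w)|=2:

[(1, 4, 0), (4, 1, 0)]


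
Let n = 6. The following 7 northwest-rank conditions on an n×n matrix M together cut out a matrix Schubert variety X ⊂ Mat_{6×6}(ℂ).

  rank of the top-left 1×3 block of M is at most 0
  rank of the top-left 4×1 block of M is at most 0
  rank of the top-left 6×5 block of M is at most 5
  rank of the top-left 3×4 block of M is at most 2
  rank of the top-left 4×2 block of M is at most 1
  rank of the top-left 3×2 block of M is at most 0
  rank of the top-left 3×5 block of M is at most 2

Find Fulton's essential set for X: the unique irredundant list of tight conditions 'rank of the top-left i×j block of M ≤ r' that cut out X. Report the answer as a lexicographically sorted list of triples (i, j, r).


Computing R[i][j] = min implied NW-rank bound (n=6, 7 conditions):

  R[1]: 0 | 0 | 0 | 1 | 1 | 1
  R[2]: 0 | 0 | 1 | 2 | 2 | 2
  R[3]: 0 | 0 | 1 | 2 | 2 | 3
  R[4]: 0 | 1 | 2 | 3 | 3 | 4
  R[5]: 1 | 2 | 3 | 4 | 4 | 5
  R[6]: 1 | 2 | 3 | 4 | 5 | 6

reading off 1-entries of Δ²R: w = (4, 3, 6, 2, 1, 5).

D(w) has 9 cells with 4 SE-corners; essential set:

[(1, 3, 0), (3, 2, 0), (3, 5, 2), (4, 1, 0)]


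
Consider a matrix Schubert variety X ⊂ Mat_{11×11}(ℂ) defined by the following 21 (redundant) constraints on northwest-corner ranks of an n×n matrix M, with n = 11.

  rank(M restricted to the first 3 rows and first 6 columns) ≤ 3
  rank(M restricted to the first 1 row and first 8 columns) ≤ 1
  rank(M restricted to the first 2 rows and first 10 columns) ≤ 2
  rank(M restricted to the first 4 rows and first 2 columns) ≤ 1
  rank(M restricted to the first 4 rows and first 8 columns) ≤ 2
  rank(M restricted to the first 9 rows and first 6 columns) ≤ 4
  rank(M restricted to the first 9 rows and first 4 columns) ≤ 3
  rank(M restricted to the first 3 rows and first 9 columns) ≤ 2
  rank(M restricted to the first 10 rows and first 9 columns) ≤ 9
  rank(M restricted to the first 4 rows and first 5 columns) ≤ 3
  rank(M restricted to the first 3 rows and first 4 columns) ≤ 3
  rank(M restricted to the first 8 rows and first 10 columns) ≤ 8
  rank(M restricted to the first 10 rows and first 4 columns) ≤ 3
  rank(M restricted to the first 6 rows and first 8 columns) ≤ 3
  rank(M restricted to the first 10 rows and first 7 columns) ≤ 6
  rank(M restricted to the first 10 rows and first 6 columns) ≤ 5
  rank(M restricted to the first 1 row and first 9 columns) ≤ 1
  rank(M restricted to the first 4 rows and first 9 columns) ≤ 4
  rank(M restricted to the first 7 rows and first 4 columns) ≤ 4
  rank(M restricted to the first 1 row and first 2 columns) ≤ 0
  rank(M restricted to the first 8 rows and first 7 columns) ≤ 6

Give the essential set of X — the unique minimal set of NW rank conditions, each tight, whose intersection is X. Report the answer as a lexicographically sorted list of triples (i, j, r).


Rank table r_w(11×11) implied by the 21 constraints:

  0  0  1  1  1  1  1  1  1  1  1
  1  1  2  2  2  2  2  2  2  2  2
  1  1  2  2  2  2  2  2  2  3  3
  1  1  2  2  2  2  2  2  3  4  4
  1  2  3  3  3  3  3  3  4  5  5
  1  2  3  3  3  3  3  3  4  5  6
  1  2  3  3  4  4  4  4  5  6  7
  1  2  3  3  4  4  5  5  6  7  8
  1  2  3  3  4  4  5  6  7  8  9
  1  2  3  3  4  5  6  7  8  9  10
  1  2  3  4  5  6  7  8  9  10  11

so w = (3, 1, 10, 9, 2, 11, 5, 7, 8, 6, 4).

Fulton essential set (7 of the 26 Rothe cells):

[(1, 2, 0), (3, 9, 2), (4, 2, 1), (4, 8, 2), (6, 8, 3), (9, 6, 4), (10, 4, 3)]


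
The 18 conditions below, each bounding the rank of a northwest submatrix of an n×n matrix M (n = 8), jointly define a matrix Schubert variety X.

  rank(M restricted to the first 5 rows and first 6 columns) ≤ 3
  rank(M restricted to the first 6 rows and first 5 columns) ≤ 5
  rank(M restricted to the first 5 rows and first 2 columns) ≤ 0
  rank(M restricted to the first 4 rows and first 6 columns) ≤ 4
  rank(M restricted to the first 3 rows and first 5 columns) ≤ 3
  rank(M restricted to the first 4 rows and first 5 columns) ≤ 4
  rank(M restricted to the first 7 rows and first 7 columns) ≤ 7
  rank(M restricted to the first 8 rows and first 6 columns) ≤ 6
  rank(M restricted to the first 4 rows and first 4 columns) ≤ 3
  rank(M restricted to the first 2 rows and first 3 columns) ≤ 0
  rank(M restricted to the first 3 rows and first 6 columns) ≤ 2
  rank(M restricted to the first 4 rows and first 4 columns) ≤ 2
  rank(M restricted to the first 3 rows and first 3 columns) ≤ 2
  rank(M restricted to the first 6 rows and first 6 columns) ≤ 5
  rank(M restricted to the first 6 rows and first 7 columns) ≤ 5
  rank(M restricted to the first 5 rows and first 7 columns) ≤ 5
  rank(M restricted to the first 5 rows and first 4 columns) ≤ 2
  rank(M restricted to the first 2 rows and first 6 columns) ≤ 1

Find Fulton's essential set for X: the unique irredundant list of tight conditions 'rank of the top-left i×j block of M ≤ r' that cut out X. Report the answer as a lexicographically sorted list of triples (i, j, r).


Propagating the 18 rank bounds to every northwest block:

  row 1: 0, 0, 0, 1, 1, 1, 1, 1
  row 2: 0, 0, 0, 1, 1, 1, 2, 2
  row 3: 0, 0, 1, 2, 2, 2, 3, 3
  row 4: 0, 0, 1, 2, 3, 3, 4, 4
  row 5: 0, 0, 1, 2, 3, 3, 4, 5
  row 6: 1, 1, 2, 3, 4, 4, 5, 6
  row 7: 1, 2, 3, 4, 5, 5, 6, 7
  row 8: 1, 2, 3, 4, 5, 6, 7, 8

hence w(1..8) = (4, 7, 3, 5, 8, 1, 2, 6).

D(w) has 15 cells with 4 SE-corners; essential set:

[(2, 3, 0), (2, 6, 1), (5, 2, 0), (5, 6, 3)]


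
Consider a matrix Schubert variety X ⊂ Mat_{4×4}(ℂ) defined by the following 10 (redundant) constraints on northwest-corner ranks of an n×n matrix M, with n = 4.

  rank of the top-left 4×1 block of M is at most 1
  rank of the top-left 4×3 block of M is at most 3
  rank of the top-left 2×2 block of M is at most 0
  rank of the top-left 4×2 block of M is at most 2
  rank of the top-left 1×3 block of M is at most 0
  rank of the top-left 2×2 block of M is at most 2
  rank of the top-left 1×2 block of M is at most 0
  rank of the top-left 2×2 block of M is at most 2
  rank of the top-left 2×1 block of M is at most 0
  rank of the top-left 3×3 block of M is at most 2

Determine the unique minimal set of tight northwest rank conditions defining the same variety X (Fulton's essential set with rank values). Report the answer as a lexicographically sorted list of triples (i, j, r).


Propagating the 10 rank bounds to every northwest block:

  row 1: 0, 0, 0, 1
  row 2: 0, 0, 1, 2
  row 3: 1, 1, 2, 3
  row 4: 1, 2, 3, 4

reading off 1-entries of Δ²R: w = (4, 3, 1, 2).

Rothe diagram D(w) (5 cells), 2 SE-corners (essential conditions):

[(1, 3, 0), (2, 2, 0)]


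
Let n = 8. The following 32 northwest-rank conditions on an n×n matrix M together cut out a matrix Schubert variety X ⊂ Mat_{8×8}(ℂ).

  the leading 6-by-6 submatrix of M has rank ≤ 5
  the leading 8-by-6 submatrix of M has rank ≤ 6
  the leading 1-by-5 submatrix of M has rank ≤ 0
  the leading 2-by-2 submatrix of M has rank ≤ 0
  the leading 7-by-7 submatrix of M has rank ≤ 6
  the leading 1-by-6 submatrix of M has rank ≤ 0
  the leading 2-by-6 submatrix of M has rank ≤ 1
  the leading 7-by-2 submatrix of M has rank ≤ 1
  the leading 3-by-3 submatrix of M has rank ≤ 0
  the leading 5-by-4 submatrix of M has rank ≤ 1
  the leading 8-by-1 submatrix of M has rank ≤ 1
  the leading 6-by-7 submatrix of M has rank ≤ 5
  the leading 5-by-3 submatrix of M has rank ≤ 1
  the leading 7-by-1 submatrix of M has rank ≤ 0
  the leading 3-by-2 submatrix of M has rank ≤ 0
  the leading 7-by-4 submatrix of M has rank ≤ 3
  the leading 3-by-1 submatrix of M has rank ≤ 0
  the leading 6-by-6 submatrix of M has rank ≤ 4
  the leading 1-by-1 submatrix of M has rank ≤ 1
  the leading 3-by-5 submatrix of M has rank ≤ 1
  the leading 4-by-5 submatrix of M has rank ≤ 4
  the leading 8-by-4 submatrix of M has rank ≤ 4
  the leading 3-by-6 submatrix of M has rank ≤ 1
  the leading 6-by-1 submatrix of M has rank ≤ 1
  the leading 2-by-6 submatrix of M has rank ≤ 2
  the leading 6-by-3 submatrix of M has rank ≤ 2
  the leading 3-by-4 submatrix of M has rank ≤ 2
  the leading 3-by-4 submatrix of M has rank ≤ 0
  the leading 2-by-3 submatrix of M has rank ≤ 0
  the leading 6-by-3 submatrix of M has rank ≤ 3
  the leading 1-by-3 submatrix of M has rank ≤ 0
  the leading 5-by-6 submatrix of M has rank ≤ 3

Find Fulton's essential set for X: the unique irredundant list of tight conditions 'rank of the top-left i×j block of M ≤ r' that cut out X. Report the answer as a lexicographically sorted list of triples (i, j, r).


The tightest implied rank at each (i,j), from the 32 conditions:

  row 1: 0 0 0 0 0 0 1 1
  row 2: 0 0 0 0 1 1 2 2
  row 3: 0 0 0 0 1 1 2 3
  row 4: 0 1 1 1 2 2 3 4
  row 5: 0 1 1 1 2 3 4 5
  row 6: 0 1 2 2 3 4 5 6
  row 7: 0 1 2 3 4 5 6 7
  row 8: 1 2 3 4 5 6 7 8

so w = (7, 5, 8, 2, 6, 3, 4, 1).

ℓ(w)=21; the 5 essential cells (i,j,r):

[(1, 6, 0), (3, 4, 0), (3, 6, 1), (5, 4, 1), (7, 1, 0)]


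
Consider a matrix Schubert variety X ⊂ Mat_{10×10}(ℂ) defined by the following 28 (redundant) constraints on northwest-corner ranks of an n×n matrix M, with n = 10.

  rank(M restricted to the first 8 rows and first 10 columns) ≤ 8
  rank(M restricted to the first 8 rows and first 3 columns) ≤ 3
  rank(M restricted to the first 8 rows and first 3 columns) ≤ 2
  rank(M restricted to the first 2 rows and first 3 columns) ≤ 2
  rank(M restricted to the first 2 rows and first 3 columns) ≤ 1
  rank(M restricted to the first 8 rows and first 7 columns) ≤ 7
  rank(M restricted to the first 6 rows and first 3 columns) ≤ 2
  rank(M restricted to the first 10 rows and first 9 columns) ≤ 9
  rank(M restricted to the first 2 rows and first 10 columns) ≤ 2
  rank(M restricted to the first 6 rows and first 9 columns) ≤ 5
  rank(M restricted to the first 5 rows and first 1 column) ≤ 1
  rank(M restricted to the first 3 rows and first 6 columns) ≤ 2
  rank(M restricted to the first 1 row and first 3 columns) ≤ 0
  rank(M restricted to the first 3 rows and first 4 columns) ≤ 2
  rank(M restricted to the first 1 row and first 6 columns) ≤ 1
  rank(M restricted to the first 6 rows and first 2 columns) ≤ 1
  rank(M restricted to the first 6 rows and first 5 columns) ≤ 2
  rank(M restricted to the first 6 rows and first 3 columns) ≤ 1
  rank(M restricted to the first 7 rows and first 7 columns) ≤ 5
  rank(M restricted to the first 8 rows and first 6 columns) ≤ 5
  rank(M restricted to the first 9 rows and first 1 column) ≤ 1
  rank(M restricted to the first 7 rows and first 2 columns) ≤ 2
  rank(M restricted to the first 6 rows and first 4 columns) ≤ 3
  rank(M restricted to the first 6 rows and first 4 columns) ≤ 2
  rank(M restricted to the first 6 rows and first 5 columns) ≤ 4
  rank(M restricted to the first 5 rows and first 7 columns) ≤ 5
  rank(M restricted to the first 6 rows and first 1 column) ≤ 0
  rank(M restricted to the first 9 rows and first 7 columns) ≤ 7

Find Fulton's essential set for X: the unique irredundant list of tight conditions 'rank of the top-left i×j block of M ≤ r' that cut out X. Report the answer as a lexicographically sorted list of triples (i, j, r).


Propagating the 28 rank bounds to every northwest block:

  row 1: 0  0  0  1  1  1  1  1  1  1
  row 2: 0  1  1  2  2  2  2  2  2  2
  row 3: 0  1  1  2  2  2  3  3  3  3
  row 4: 0  1  1  2  2  3  4  4  4  4
  row 5: 0  1  1  2  2  3  4  5  5  5
  row 6: 0  1  1  2  2  3  4  5  5  6
  row 7: 1  2  2  3  3  4  5  6  6  7
  row 8: 1  2  2  3  4  5  6  7  7  8
  row 9: 1  2  3  4  5  6  7  8  8  9
  row 10: 1  2  3  4  5  6  7  8  9  10

the unique w with this rank table is (4, 2, 7, 6, 8, 10, 1, 5, 3, 9).

7 SE-corners of the 19-cell Rothe diagram give Ess(w):

[(1, 3, 0), (3, 6, 2), (6, 1, 0), (6, 3, 1), (6, 5, 2), (6, 9, 5), (8, 3, 2)]


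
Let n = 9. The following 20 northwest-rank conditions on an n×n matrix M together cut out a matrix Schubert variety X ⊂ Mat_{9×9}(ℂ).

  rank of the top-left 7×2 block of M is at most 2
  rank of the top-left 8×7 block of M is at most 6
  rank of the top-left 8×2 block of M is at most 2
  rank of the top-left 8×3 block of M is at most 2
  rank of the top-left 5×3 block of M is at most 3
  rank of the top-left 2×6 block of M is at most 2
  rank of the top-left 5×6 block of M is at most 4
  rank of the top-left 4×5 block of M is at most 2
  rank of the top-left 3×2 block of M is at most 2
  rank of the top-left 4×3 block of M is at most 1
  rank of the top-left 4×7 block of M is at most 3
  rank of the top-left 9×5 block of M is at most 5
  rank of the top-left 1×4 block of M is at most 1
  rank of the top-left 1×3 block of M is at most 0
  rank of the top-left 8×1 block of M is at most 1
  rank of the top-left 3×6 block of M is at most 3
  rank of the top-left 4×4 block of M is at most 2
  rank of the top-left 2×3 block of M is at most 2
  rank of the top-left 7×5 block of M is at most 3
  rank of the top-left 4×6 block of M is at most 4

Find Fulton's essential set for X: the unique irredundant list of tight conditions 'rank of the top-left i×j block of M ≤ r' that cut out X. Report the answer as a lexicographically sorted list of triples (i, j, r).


Rank table r_w(9×9) implied by the 20 constraints:

  row 1: 0  0  0  1  1  1  1  1  1
  row 2: 1  1  1  2  2  2  2  2  2
  row 3: 1  1  1  2  2  3  3  3  3
  row 4: 1  1  1  2  2  3  3  4  4
  row 5: 1  2  2  3  3  4  4  5  5
  row 6: 1  2  2  3  3  4  5  6  6
  row 7: 1  2  2  3  3  4  5  6  7
  row 8: 1  2  2  3  4  5  6  7  8
  row 9: 1  2  3  4  5  6  7  8  9

reading off 1-entries of Δ²R: w = (4, 1, 6, 8, 2, 7, 9, 5, 3).

Rothe diagram D(w) (15 cells), 6 SE-corners (essential conditions):

[(1, 3, 0), (4, 3, 1), (4, 5, 2), (4, 7, 3), (7, 5, 3), (8, 3, 2)]


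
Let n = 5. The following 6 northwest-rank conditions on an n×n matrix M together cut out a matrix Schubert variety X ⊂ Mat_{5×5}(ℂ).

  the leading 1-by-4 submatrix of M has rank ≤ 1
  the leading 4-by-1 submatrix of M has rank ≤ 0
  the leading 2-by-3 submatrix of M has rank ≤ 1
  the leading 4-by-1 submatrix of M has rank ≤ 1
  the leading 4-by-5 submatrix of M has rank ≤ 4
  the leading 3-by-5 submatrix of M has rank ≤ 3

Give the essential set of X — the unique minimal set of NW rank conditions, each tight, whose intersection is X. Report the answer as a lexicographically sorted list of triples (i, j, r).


The tightest implied rank at each (i,j), from the 6 conditions:

  0 1 1 1 1
  0 1 1 2 2
  0 1 2 3 3
  0 1 2 3 4
  1 2 3 4 5

the unique w with this rank table is (2, 4, 3, 5, 1).

|D(w)|=5, |Ess(w)|=2:

[(2, 3, 1), (4, 1, 0)]


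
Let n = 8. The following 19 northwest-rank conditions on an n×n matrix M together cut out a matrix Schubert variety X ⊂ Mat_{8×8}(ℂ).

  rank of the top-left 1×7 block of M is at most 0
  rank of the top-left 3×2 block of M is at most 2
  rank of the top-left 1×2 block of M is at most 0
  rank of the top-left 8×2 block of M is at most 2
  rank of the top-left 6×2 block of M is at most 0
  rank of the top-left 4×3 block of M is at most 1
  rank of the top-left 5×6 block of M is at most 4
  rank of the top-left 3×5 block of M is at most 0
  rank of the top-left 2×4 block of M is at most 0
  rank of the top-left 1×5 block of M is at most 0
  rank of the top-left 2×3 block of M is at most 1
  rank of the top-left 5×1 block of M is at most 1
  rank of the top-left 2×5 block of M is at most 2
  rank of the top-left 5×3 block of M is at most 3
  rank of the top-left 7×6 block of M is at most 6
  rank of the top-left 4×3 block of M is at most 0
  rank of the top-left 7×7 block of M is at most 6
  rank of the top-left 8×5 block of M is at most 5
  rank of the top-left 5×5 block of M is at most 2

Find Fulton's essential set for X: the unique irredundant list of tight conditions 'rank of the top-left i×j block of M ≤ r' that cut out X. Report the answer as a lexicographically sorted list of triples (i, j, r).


Computing R[i][j] = min implied NW-rank bound (n=8, 19 conditions):

  row 1: 0 0 0 0 0 0 0 1
  row 2: 0 0 0 0 0 1 1 2
  row 3: 0 0 0 0 0 1 2 3
  row 4: 0 0 0 1 1 2 3 4
  row 5: 0 0 1 2 2 3 4 5
  row 6: 0 0 1 2 3 4 5 6
  row 7: 1 1 2 3 4 5 6 7
  row 8: 1 2 3 4 5 6 7 8

so w = (8, 6, 7, 4, 3, 5, 1, 2).

Rothe diagram D(w) (24 cells), 4 SE-corners (essential conditions):

[(1, 7, 0), (3, 5, 0), (4, 3, 0), (6, 2, 0)]
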